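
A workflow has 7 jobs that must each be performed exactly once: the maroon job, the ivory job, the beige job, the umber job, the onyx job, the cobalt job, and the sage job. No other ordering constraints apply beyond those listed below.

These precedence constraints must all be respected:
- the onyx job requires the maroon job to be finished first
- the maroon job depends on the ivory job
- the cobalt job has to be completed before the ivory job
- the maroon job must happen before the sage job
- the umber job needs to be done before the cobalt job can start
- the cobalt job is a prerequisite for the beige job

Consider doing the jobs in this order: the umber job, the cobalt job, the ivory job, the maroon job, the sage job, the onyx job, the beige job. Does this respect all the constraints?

Yes

Every stated constraint is respected: the cobalt job sits at position 2, ahead of the beige job at position 7, and each of the other listed pairs likewise has the predecessor earlier in the sequence.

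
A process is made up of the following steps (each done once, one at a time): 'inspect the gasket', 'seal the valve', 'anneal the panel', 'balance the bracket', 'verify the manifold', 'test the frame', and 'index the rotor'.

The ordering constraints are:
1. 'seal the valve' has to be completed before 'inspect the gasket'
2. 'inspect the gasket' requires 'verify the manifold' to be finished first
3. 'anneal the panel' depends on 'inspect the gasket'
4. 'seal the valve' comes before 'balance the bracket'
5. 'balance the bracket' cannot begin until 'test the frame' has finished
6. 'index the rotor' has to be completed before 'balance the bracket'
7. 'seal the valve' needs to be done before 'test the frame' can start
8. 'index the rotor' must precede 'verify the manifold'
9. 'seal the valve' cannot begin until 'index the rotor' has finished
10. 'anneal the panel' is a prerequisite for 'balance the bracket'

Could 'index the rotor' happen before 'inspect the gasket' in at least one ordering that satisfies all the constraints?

'index the rotor' is actually forced before 'inspect the gasket' by the constraints, so certainly some valid ordering has 'index the rotor' first.

Yes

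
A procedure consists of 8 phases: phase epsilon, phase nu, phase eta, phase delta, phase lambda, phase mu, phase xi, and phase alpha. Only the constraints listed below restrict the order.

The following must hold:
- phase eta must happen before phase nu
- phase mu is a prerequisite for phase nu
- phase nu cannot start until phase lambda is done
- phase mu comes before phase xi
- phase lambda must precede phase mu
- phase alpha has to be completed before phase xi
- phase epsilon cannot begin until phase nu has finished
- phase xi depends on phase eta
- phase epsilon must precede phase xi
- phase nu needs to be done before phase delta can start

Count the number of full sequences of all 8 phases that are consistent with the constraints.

60

The phases with no prerequisites are phase eta, phase lambda, phase alpha; any of them can be placed first.
Systematically extending each partial ordering one phase at a time and counting, there are 60 complete orderings.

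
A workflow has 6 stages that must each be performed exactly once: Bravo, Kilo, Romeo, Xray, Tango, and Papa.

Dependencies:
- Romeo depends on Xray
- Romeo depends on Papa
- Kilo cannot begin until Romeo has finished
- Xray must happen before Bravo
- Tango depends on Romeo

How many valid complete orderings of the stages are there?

18

The stages with no prerequisites are Xray, Papa; any of them can be placed first.
Enumerating by repeatedly choosing an available stage (one whose prerequisites are all placed) gives 18 distinct complete orderings.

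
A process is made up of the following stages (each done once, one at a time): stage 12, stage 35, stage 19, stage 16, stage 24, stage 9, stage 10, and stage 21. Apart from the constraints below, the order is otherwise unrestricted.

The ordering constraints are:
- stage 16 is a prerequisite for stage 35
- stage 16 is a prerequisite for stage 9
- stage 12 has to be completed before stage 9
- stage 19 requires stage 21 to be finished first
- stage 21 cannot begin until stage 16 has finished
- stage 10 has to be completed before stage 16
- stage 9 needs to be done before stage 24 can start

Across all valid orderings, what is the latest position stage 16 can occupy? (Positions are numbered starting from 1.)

The stages that are forced after stage 16, directly or by a chain of constraints, are stage 35, stage 19, stage 24, stage 9, stage 21. That's 5 stages.
With 5 mandatory successors out of 8 stages total, the latest slot for stage 16 is 8−5 = 3, and it's reachable by doing all non-successors before stage 16.

3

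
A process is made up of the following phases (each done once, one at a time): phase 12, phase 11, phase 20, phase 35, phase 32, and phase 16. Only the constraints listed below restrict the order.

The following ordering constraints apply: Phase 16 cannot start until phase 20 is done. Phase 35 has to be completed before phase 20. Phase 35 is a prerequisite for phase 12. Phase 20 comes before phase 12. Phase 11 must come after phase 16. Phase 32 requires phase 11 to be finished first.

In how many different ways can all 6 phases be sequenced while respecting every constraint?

4

Only phase 35 has no prerequisites, so it must go first.
Counting all ways to extend the partial order to a total order gives 4.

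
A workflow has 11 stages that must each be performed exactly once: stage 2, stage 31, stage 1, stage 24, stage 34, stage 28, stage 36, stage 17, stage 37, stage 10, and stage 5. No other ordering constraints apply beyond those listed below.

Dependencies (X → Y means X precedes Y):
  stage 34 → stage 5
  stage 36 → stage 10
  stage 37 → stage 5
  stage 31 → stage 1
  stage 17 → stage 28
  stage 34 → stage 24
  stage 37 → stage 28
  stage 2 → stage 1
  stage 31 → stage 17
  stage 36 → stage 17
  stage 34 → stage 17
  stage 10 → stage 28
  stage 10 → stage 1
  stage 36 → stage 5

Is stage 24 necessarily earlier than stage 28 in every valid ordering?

No chain of constraints connects stage 24 to stage 28 in either direction.
So stage 24 can come before stage 28 or after — it is not forced.

No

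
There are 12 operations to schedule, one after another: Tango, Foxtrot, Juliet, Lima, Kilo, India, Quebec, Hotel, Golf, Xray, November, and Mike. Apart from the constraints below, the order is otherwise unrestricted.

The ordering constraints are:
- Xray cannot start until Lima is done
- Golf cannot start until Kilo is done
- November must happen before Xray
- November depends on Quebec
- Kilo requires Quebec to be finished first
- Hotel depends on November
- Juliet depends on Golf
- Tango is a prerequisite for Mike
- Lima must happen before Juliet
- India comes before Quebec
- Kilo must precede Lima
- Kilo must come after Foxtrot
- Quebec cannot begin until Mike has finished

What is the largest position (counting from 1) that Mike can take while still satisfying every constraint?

4

Every operation that must follow Mike has to come after it. Tracing all chains starting from Mike, those operations are: Juliet, Lima, Kilo, Quebec, Hotel, Golf, Xray, November — 8 in total.
With 8 mandatory successors out of 12 operations total, the latest slot for Mike is 12−8 = 4, and it's reachable by doing all non-successors before Mike.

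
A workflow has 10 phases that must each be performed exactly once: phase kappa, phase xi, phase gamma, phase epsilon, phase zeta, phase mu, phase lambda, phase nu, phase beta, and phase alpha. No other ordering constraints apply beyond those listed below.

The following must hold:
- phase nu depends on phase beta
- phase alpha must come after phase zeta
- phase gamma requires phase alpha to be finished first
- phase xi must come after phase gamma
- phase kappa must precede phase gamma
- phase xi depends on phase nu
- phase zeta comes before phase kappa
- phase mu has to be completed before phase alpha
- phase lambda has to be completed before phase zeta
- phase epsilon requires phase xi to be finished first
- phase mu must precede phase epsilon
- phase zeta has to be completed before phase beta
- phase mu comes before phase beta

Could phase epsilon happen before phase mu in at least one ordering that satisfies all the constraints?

Following phase mu → phase epsilon, phase mu must precede phase epsilon in every valid ordering.
So no valid ordering can have phase epsilon before phase mu.

No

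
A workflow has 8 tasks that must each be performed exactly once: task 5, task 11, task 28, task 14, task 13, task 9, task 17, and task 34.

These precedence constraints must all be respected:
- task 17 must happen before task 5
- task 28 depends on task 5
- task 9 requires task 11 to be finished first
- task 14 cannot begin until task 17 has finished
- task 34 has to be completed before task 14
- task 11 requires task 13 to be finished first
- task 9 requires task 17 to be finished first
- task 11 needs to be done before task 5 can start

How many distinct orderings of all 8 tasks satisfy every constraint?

222

The tasks with no prerequisites are task 13, task 17, task 34; any of them can be placed first.
Enumerating by repeatedly choosing an available task (one whose prerequisites are all placed) gives 222 distinct complete orderings.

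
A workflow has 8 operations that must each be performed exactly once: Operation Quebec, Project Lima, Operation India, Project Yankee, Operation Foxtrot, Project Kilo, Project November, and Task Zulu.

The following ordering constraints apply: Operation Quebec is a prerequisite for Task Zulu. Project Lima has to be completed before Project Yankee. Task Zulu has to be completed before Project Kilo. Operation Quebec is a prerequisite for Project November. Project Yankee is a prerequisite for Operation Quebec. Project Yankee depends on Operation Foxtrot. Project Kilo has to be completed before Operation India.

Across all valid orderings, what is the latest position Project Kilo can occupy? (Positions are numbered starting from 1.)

Following the constraints forward from Project Kilo, its only required successor is Operation India.
So at least 1 operation follows Project Kilo, putting Project Kilo no later than position 7. That position is achievable by scheduling everything else first.

7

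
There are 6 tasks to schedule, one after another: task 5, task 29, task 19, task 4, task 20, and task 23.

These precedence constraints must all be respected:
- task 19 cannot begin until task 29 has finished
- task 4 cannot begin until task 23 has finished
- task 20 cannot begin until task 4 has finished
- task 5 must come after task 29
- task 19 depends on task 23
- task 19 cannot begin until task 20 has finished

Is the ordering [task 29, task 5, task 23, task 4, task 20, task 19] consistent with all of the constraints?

Yes

Every stated constraint is respected: task 29 sits at position 1, ahead of task 19 at position 6, and each of the other listed pairs likewise has the predecessor earlier in the sequence.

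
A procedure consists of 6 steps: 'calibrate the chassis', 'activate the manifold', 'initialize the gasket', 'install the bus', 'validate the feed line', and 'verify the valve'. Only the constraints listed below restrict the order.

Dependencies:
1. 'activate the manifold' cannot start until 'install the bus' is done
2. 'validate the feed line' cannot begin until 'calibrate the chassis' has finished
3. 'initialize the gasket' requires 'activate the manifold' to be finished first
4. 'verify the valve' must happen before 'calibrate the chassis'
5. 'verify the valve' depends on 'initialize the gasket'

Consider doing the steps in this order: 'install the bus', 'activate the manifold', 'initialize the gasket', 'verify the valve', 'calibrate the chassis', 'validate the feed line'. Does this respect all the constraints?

Checking each listed constraint against this order: for instance, 'activate the manifold' is in position 2 and 'initialize the gasket' in position 3, so that constraint holds — and the remaining constraints check out the same way.

Yes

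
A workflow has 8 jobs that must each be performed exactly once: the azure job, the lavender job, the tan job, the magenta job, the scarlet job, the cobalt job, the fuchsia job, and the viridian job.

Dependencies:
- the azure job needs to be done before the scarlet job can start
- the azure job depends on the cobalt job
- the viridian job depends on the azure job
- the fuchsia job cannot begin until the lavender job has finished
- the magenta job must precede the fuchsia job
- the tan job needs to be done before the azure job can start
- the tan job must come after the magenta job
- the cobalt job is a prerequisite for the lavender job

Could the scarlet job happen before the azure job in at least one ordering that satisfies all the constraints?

Following the azure job → the scarlet job, the azure job must precede the scarlet job in every valid ordering.
So no valid ordering can have the scarlet job before the azure job.

No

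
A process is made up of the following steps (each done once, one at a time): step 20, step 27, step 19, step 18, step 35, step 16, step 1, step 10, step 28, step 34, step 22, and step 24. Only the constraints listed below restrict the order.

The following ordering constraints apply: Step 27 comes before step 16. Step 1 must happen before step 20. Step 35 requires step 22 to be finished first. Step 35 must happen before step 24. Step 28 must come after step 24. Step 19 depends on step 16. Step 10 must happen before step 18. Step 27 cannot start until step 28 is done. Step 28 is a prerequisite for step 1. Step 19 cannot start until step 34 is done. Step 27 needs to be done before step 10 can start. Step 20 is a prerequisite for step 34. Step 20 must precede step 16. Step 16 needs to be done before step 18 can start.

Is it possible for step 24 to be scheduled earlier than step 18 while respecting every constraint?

Every valid ordering already has step 24 before step 18 (the constraints require it), so in particular at least one does.

Yes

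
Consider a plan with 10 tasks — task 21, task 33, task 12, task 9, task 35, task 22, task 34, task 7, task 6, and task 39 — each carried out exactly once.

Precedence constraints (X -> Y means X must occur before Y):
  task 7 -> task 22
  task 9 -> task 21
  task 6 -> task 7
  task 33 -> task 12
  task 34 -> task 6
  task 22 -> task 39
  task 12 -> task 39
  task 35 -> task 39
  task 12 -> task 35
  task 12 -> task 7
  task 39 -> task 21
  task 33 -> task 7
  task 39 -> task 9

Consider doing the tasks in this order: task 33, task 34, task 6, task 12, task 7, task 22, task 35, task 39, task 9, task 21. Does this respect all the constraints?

Yes

Going through the constraints one by one, each required predecessor appears earlier in the sequence than its dependent — e.g. task 12 (position 4) is before task 39 (position 8), as required.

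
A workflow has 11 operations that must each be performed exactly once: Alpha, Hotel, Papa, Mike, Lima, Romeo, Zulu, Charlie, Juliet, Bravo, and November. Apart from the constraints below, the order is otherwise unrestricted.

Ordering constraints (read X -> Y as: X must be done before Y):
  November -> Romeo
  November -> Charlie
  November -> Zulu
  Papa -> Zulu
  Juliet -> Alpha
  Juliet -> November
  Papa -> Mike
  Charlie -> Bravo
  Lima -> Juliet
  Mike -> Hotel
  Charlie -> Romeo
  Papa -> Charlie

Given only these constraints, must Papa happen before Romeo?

There is a constraint chain Papa → Charlie → Romeo.
Hence Papa necessarily comes before Romeo.

Yes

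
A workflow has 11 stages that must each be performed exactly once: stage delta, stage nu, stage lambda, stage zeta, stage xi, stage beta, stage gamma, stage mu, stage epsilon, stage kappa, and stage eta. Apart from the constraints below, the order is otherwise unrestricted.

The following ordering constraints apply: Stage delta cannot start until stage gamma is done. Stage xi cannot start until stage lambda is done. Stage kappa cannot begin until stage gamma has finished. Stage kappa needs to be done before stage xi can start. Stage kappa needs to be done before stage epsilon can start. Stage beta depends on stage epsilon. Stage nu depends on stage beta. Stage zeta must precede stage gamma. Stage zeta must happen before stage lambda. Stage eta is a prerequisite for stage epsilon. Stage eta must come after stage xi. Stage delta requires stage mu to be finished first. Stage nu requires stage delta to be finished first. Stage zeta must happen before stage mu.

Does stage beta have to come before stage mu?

Nothing in the constraints links stage beta and stage mu; they are unordered relative to each other.
A valid ordering placing stage mu before stage beta exists, so the answer is no.

No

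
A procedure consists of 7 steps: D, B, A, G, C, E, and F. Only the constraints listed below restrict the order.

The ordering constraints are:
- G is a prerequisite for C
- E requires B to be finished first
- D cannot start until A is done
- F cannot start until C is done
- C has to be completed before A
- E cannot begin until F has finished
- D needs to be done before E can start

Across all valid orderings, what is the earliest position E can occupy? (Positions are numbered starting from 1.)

7

Every step that must precede E has to come before it. Tracing all chains that end at E, those steps are: D, B, A, G, C, F — 6 in total.
With 6 mandatory predecessors, the earliest E can sit is position 6+1 = 7, and placing just those 6 first achieves it.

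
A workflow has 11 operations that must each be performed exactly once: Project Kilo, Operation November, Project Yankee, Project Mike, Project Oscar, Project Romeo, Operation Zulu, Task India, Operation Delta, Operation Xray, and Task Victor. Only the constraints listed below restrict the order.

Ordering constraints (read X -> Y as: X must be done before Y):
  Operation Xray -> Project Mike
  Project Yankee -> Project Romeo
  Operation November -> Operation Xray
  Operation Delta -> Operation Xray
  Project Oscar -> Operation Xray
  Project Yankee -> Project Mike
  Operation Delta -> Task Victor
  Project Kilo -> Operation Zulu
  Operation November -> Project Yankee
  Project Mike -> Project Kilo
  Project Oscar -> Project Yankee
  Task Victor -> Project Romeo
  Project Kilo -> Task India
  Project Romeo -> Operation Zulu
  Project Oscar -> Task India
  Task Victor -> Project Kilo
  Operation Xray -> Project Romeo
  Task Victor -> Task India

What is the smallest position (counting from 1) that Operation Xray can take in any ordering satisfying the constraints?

4

Working backwards through the constraints from Operation Xray, its full set of required predecessors is Operation November, Project Oscar, Operation Delta — 3 of them.
So at minimum 3 operations come before Operation Xray, putting Operation Xray no earlier than position 4. That position is achievable by scheduling exactly those predecessors first.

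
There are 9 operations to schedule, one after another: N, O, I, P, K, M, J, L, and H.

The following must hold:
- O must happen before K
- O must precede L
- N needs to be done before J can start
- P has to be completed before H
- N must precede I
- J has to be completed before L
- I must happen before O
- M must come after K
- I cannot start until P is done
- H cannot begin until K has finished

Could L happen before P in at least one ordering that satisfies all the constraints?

No

The constraints give a chain P → I → O → L, which forces P before L.
So no valid ordering can have L before P.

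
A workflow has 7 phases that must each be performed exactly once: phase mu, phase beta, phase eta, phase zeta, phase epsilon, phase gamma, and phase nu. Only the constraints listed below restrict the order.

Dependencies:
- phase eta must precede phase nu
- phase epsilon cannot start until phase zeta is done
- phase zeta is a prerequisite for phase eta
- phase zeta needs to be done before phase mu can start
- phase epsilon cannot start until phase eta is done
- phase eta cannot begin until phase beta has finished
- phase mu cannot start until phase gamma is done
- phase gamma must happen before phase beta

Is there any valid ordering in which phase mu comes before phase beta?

Nothing in the constraints forces phase beta before phase mu — there is no chain from phase beta to phase mu.
That means at least one valid schedule has phase mu before phase beta.

Yes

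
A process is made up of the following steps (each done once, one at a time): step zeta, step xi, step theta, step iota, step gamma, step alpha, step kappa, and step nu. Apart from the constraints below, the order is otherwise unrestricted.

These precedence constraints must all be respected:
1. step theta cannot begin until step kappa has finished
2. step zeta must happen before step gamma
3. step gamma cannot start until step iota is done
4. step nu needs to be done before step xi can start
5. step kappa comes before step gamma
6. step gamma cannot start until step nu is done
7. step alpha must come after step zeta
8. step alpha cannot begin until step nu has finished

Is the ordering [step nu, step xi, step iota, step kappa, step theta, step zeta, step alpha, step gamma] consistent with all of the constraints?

Yes

Every stated constraint is respected: step nu sits at position 1, ahead of step gamma at position 8, and each of the other listed pairs likewise has the predecessor earlier in the sequence.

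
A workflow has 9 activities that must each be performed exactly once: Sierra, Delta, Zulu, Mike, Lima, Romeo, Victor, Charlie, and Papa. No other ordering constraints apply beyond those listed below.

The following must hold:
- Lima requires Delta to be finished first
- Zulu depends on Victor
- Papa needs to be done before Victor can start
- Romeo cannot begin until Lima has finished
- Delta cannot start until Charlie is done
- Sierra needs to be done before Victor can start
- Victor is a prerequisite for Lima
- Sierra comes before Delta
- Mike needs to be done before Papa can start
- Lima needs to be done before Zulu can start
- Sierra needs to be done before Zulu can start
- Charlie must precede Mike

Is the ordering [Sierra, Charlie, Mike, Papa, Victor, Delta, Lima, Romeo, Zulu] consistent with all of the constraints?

Checking each listed constraint against this order: for instance, Sierra is in position 1 and Zulu in position 9, so that constraint holds — and the remaining constraints check out the same way.

Yes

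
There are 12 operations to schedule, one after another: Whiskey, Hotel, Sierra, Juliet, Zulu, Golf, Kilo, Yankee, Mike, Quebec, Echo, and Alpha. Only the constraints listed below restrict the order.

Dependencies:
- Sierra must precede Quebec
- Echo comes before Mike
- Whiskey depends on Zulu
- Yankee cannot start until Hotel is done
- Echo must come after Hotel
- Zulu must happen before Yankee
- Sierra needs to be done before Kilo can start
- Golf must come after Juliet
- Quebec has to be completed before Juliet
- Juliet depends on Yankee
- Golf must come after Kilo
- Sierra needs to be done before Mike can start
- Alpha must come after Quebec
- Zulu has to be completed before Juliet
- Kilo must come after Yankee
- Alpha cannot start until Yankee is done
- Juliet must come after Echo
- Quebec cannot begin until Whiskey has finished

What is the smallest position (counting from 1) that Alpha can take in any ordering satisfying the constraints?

The operations that are forced before Alpha, directly or transitively, are Whiskey, Hotel, Sierra, Zulu, Yankee, Quebec. That's 6 operations.
So at minimum 6 operations come before Alpha, putting Alpha no earlier than position 7. That position is achievable by scheduling exactly those predecessors first.

7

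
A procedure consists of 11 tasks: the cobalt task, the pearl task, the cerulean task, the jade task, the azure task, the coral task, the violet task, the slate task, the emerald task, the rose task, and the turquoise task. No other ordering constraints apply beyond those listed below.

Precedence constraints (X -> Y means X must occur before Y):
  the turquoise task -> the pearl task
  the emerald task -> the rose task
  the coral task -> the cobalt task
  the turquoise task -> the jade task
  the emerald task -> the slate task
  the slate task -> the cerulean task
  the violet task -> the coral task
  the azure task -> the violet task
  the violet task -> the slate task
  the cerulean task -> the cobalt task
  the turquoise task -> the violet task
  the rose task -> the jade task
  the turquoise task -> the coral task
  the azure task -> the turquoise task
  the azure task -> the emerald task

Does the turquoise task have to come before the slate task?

Tracing the constraints gives a chain: the turquoise task → the violet task → the slate task.
That forces the turquoise task before the slate task in every valid schedule.

Yes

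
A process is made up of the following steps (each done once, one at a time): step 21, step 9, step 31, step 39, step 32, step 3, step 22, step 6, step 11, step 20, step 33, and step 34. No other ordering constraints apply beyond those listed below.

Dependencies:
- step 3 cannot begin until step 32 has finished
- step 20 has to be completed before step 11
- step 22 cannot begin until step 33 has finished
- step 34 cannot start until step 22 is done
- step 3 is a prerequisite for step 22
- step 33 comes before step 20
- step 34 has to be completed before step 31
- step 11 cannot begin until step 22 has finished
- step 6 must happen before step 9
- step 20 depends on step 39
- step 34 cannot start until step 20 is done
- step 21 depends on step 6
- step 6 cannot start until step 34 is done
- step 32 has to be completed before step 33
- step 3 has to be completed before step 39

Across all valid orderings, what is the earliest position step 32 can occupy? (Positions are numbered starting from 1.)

Nothing is required before step 32; it can be the very first step.

1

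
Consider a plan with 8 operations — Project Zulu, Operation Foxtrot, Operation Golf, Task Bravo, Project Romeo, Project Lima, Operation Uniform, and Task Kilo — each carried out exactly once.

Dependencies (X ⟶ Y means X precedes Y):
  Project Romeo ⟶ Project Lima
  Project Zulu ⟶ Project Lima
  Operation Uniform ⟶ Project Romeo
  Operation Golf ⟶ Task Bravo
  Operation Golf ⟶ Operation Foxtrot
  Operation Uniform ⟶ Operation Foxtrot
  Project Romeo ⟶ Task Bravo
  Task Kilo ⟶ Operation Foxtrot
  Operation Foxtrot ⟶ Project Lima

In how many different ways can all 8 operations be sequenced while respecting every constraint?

339

4 operations have no prerequisites (Project Zulu, Operation Golf, Operation Uniform, Task Kilo), so any of them could come first.
Enumerating by repeatedly choosing an available operation (one whose prerequisites are all placed) gives 339 distinct complete orderings.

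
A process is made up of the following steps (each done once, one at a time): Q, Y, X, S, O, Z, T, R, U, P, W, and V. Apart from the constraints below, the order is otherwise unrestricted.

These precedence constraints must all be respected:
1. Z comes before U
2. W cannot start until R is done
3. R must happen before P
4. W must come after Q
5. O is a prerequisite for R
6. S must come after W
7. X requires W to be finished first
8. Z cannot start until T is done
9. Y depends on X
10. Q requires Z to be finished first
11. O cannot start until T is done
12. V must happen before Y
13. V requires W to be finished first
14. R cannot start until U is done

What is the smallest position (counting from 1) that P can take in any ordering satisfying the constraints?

6

Every step that must precede P has to come before it. Tracing all chains that end at P, those steps are: O, Z, T, R, U — 5 in total.
With 5 mandatory predecessors, the earliest P can sit is position 5+1 = 6, and placing just those 5 first achieves it.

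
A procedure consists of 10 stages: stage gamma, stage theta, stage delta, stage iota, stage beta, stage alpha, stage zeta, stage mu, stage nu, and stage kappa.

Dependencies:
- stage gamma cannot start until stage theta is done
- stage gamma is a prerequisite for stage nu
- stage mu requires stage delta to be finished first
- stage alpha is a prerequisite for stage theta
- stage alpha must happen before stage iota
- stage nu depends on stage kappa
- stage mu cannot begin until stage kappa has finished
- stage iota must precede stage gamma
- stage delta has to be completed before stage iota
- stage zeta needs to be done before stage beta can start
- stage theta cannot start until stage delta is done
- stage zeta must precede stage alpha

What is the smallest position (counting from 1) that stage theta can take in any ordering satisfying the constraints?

Every stage that must precede stage theta has to come before it. Tracing all chains that end at stage theta, those stages are: stage delta, stage alpha, stage zeta — 3 in total.
With 3 mandatory predecessors, the earliest stage theta can sit is position 3+1 = 4, and placing just those 3 first achieves it.

4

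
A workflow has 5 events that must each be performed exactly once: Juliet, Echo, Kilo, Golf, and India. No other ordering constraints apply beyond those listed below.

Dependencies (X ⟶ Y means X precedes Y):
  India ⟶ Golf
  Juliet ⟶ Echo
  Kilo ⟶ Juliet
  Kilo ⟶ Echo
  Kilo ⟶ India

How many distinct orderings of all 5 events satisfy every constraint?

Kilo is the only event with nothing required before it, so every ordering starts there.
Enumerating by repeatedly choosing an available event (one whose prerequisites are all placed) gives 6 distinct complete orderings.

6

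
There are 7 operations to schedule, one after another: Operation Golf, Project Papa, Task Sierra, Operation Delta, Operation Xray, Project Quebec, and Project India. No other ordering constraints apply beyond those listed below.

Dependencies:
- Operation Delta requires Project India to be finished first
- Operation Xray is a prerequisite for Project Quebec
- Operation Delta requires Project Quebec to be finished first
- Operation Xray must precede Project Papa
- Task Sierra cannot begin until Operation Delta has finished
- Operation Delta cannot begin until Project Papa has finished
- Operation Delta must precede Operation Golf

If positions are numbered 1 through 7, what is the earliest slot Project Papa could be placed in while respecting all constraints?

The only operation forced before Project Papa (directly or transitively) is Operation Xray.
So at minimum 1 operation comes before Project Papa, putting Project Papa no earlier than position 2. That position is achievable by scheduling exactly that predecessor first.

2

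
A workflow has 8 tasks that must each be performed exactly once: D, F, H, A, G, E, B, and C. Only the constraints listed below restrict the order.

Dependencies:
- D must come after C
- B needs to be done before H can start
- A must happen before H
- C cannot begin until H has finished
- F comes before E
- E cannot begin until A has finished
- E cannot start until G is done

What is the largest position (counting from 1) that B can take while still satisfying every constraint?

5

Every task that must follow B has to come after it. Tracing all chains starting from B, those tasks are: D, H, C — 3 in total.
So at least 3 tasks follow B, putting B no later than position 5. That position is achievable by scheduling everything else first.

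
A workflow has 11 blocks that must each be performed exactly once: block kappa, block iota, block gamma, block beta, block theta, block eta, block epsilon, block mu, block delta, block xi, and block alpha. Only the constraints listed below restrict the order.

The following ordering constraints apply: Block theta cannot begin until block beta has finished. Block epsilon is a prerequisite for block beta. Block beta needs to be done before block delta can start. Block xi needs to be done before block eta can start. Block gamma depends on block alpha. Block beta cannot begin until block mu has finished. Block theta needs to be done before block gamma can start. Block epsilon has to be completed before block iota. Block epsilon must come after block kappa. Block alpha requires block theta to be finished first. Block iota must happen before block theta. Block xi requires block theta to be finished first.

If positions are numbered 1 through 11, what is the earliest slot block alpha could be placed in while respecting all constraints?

The blocks that are forced before block alpha, directly or transitively, are block kappa, block iota, block beta, block theta, block epsilon, block mu. That's 6 blocks.
So at minimum 6 blocks come before block alpha, putting block alpha no earlier than position 7. That position is achievable by scheduling exactly those predecessors first.

7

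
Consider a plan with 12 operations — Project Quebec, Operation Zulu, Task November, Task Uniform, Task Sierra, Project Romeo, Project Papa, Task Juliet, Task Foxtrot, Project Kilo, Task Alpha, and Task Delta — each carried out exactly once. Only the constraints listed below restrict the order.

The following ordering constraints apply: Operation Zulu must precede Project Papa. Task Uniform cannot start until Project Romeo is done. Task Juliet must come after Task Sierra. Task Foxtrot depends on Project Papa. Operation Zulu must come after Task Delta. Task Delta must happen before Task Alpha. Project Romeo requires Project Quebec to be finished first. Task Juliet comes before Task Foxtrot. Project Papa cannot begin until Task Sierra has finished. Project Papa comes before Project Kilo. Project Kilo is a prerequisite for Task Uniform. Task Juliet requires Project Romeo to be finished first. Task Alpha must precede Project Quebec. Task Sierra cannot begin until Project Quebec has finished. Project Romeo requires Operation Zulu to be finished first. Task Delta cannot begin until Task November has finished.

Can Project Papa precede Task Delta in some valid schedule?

There is a dependency chain Task Delta → Operation Zulu → Project Papa, so Project Papa always comes after Task Delta.
Hence Project Papa can never be scheduled before Task Delta.

No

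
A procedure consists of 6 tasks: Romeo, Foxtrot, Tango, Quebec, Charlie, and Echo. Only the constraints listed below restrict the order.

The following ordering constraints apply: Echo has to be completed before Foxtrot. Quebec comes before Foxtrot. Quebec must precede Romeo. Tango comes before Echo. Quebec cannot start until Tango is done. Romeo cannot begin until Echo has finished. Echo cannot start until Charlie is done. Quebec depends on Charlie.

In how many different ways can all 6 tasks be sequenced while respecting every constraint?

8

2 tasks have no prerequisites (Tango, Charlie), so any of them could come first.
Systematically extending each partial ordering one task at a time and counting, there are 8 complete orderings.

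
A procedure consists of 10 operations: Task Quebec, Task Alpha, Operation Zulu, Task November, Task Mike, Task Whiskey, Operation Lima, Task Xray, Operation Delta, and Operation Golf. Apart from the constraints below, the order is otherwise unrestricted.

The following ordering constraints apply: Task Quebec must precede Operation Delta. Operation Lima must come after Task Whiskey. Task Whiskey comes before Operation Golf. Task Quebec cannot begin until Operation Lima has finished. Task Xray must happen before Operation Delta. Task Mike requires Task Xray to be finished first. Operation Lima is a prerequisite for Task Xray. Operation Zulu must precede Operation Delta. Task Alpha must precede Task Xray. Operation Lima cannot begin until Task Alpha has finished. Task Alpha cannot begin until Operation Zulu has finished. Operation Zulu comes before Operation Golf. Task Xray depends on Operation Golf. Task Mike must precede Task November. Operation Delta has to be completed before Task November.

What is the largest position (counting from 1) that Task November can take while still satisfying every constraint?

No constraint forces any operation after Task November, so it can be placed last, in position 10.

10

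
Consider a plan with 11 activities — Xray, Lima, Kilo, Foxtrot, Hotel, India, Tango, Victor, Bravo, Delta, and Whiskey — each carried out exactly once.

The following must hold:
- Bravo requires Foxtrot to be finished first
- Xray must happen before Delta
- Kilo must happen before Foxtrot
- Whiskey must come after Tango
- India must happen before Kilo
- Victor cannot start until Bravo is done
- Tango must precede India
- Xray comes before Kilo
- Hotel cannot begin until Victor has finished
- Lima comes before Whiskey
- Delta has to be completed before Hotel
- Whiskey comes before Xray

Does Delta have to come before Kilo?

No

Delta and Kilo are not related by any chain of constraints.
There exist valid orderings with Kilo before Delta, so Delta is not required to come first.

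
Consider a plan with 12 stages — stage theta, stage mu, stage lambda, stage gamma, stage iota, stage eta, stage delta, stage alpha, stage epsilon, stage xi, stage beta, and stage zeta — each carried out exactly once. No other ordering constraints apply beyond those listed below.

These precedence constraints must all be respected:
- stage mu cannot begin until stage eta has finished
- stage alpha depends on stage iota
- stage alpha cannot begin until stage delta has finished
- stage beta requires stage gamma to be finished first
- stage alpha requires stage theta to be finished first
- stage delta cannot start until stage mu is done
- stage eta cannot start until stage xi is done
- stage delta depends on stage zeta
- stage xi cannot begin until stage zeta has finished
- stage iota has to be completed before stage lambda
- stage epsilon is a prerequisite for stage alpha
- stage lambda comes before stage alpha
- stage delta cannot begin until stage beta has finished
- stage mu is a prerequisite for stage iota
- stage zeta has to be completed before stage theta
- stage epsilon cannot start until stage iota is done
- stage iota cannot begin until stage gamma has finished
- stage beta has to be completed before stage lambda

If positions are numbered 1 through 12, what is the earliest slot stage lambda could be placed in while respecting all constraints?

8

The stages that are forced before stage lambda, directly or transitively, are stage mu, stage gamma, stage iota, stage eta, stage xi, stage beta, stage zeta. That's 7 stages.
So at minimum 7 stages come before stage lambda, putting stage lambda no earlier than position 8. That position is achievable by scheduling exactly those predecessors first.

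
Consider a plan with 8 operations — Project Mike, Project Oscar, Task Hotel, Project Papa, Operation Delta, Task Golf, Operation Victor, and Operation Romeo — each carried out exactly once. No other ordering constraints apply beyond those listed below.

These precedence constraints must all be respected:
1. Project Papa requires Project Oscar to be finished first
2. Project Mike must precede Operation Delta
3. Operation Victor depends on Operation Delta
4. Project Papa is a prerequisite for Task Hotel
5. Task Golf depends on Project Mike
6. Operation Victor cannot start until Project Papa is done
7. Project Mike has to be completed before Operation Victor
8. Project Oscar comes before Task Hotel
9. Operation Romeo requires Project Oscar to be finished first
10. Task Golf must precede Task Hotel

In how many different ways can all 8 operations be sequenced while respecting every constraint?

2 operations have no prerequisites (Project Mike, Project Oscar), so any of them could come first.
Counting all ways to extend the partial order to a total order gives 316.

316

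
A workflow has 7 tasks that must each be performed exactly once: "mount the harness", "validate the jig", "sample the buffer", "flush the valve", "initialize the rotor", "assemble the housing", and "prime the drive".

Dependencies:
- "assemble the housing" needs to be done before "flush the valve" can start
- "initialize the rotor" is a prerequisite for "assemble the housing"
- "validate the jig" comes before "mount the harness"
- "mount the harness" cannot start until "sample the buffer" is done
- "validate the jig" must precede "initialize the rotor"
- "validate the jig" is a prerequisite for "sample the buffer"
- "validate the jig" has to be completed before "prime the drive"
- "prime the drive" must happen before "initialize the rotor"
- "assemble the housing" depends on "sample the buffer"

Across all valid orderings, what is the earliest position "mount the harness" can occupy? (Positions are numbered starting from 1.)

Every task that must precede "mount the harness" has to come before it. Tracing all chains that end at "mount the harness", those tasks are: "validate the jig", "sample the buffer" — 2 in total.
So at minimum 2 tasks come before "mount the harness", putting "mount the harness" no earlier than position 3. That position is achievable by scheduling exactly those predecessors first.

3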